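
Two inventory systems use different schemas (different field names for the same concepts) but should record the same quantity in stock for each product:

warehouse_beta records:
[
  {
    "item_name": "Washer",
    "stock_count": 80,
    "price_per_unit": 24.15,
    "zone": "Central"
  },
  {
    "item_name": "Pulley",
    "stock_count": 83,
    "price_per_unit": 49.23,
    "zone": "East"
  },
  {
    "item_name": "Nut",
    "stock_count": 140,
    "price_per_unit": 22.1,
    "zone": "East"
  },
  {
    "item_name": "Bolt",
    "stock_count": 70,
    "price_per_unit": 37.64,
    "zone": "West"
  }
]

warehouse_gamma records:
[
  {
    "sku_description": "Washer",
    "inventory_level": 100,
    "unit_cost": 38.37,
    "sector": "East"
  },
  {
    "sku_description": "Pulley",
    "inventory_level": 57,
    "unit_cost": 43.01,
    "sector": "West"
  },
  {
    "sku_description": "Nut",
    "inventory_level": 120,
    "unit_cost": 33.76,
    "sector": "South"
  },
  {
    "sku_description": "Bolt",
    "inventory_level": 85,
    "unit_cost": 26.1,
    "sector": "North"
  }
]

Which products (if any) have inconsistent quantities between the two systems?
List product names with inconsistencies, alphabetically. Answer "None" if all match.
Bolt, Nut, Pulley, Washer

Schema mappings:
- "item_name" (warehouse_beta) = "sku_description" (warehouse_gamma) = product name
- "stock_count" (warehouse_beta) = "inventory_level" (warehouse_gamma) = quantity

Comparison:
  Washer: 80 vs 100 - MISMATCH
  Pulley: 83 vs 57 - MISMATCH
  Nut: 140 vs 120 - MISMATCH
  Bolt: 70 vs 85 - MISMATCH

Products with inconsistencies: Bolt, Nut, Pulley, Washer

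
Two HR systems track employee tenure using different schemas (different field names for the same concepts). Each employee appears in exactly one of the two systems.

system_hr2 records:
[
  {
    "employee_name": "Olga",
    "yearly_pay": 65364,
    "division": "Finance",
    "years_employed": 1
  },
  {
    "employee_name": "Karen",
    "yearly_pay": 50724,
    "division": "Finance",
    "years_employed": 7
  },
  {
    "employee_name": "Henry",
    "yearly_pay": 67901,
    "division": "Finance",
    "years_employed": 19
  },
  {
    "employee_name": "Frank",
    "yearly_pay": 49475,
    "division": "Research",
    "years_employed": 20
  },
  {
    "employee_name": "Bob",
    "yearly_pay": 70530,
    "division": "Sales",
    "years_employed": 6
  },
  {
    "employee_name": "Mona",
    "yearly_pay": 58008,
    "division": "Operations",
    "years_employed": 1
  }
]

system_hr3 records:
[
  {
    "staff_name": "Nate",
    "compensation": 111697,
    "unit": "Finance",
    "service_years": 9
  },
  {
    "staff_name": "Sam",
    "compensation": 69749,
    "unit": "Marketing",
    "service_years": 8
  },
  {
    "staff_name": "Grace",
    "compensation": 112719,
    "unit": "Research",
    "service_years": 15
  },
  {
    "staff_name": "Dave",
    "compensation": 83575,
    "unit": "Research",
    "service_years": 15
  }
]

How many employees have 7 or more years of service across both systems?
7

Reconcile schemas: "years_employed" (system_hr2) = "service_years" (system_hr3) = years of service

From system_hr2: 3 employees with >= 7 years
From system_hr3: 4 employees with >= 7 years

Total: 3 + 4 = 7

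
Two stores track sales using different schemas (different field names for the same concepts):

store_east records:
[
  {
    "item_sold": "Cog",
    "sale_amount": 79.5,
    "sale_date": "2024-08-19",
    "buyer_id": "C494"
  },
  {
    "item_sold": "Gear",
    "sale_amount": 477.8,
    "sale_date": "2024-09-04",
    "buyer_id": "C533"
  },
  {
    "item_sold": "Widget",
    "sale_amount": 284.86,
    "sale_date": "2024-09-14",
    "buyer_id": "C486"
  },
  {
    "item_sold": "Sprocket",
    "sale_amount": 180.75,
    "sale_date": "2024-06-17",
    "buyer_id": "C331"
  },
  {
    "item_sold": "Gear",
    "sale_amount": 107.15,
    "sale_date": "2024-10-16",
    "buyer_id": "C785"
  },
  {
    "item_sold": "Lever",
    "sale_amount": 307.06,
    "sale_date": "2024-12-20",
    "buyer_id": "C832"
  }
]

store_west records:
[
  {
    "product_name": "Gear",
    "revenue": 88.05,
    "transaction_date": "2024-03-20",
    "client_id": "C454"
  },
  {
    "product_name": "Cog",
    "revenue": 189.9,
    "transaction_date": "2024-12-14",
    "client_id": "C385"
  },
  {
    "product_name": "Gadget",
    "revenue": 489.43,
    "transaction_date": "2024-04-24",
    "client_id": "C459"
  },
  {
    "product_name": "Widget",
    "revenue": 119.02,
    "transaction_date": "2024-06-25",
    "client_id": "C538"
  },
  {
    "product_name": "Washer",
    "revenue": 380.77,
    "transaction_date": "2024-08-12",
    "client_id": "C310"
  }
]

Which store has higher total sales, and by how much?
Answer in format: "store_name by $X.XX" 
store_east by $169.95

Schema mapping: "sale_amount" (store_east) = "revenue" (store_west) = sale amount

Total for store_east: 1437.12
Total for store_west: 1267.17

Difference: |1437.12 - 1267.17| = 169.95
store_east has higher sales by $169.95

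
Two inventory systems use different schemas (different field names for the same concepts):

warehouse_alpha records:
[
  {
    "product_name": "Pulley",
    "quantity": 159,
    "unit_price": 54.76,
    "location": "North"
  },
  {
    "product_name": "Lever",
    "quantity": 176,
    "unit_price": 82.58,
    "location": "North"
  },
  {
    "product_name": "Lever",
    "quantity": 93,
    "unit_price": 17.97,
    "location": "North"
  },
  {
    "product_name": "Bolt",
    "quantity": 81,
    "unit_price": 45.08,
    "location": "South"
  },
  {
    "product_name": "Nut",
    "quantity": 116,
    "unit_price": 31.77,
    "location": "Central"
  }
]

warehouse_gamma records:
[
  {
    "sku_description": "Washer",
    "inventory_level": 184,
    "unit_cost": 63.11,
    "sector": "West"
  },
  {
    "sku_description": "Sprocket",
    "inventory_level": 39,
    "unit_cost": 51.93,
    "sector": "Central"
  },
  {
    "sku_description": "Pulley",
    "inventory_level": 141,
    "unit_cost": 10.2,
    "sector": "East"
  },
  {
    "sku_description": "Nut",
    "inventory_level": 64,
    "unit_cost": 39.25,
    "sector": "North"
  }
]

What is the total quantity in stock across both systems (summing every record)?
1053

To reconcile these schemas, identify the field holding the quantity in stock in each system:
1. In warehouse_alpha it is "quantity"
2. In warehouse_gamma it is "inventory_level"

From warehouse_alpha: 159 + 176 + 93 + 81 + 116 = 625
From warehouse_gamma: 184 + 39 + 141 + 64 = 428

Total: 625 + 428 = 1053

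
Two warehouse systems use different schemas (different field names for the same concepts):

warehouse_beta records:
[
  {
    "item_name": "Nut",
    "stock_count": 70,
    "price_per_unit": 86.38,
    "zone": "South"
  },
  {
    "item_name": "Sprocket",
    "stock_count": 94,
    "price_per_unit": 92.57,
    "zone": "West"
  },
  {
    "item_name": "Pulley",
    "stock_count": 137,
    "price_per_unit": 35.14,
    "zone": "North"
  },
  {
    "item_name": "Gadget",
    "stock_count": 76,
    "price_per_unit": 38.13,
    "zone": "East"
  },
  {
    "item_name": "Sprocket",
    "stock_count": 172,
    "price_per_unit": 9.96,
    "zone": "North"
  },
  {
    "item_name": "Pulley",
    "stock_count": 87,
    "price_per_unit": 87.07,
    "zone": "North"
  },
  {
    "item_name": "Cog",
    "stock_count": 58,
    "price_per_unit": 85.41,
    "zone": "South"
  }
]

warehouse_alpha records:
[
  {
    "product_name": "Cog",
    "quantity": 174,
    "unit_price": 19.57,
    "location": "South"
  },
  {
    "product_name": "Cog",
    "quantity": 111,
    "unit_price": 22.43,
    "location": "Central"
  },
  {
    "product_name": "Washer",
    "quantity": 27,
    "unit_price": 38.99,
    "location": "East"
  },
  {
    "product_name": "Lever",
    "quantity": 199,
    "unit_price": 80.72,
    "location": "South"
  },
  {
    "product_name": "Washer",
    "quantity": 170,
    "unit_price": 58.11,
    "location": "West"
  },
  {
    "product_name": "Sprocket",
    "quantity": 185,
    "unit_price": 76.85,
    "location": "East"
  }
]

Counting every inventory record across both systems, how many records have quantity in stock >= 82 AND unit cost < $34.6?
3

Schema mappings:
- "stock_count" (warehouse_beta) = "quantity" (warehouse_alpha) = quantity
- "price_per_unit" (warehouse_beta) = "unit_price" (warehouse_alpha) = unit cost

Records meeting both conditions in warehouse_beta: 1
Records meeting both conditions in warehouse_alpha: 2

Total: 1 + 2 = 3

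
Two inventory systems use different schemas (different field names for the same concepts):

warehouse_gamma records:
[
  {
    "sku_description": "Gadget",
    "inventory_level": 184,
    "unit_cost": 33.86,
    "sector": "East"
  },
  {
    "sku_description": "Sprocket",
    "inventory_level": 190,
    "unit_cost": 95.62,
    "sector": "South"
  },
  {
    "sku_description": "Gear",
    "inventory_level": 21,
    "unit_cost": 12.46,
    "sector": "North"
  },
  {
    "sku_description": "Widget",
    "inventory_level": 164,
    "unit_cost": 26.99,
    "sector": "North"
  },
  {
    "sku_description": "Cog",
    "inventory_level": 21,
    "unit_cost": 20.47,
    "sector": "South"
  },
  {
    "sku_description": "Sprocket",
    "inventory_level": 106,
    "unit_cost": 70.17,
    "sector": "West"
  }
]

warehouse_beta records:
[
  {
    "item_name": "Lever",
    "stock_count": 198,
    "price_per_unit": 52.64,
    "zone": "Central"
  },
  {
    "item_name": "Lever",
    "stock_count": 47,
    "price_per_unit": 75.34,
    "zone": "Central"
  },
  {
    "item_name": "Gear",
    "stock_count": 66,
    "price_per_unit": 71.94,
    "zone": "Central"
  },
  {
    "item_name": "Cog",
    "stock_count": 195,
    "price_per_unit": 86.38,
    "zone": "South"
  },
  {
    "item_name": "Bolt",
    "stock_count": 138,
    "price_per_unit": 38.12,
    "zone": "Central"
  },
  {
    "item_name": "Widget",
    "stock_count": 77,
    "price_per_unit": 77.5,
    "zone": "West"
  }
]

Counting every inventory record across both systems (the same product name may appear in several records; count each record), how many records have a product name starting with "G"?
3

Schema mapping: "sku_description" (warehouse_gamma) = "item_name" (warehouse_beta) = product name

Records with product name starting with "G" in warehouse_gamma: 2
Records with product name starting with "G" in warehouse_beta: 1

Total: 2 + 1 = 3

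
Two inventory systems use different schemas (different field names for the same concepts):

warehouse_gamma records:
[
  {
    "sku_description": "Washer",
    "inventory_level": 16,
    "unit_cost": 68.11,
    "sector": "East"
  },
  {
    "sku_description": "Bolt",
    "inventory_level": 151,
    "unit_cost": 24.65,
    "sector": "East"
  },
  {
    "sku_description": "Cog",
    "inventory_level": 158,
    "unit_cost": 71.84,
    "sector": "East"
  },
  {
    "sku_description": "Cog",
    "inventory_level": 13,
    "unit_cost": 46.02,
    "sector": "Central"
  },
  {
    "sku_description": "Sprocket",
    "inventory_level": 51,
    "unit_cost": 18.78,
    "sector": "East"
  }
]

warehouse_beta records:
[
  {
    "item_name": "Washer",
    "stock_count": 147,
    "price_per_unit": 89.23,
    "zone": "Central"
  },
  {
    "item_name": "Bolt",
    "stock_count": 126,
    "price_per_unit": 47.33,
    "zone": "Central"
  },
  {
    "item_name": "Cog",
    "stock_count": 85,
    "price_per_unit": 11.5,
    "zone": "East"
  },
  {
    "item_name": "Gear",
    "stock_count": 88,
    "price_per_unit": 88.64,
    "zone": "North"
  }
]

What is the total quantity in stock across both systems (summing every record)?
835

To reconcile these schemas, identify the field holding the quantity in stock in each system:
1. In warehouse_gamma it is "inventory_level"
2. In warehouse_beta it is "stock_count"

From warehouse_gamma: 16 + 151 + 158 + 13 + 51 = 389
From warehouse_beta: 147 + 126 + 85 + 88 = 446

Total: 389 + 446 = 835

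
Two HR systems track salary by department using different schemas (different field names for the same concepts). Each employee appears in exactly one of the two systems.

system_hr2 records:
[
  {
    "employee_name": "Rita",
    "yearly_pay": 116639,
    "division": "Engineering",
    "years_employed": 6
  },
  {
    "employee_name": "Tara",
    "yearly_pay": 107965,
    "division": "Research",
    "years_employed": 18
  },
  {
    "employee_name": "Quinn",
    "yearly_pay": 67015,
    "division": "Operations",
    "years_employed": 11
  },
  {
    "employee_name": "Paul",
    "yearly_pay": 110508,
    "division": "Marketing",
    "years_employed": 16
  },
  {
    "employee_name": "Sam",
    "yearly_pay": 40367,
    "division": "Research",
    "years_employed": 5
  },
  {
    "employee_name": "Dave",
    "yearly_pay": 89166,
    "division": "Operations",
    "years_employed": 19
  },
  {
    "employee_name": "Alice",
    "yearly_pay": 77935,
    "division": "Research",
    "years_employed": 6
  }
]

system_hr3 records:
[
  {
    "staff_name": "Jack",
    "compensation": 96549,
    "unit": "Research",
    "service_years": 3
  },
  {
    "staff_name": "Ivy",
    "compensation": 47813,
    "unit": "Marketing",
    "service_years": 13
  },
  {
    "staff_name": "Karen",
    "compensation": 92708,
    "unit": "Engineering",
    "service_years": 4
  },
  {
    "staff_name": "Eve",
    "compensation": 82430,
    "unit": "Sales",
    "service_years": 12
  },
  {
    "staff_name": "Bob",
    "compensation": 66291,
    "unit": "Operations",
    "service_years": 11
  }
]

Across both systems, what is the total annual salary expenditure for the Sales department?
82430

Schema mappings:
- "division" (system_hr2) = "unit" (system_hr3) = department
- "yearly_pay" (system_hr2) = "compensation" (system_hr3) = salary

Sales salaries from system_hr2: 0
Sales salaries from system_hr3: 82430

Total: 0 + 82430 = 82430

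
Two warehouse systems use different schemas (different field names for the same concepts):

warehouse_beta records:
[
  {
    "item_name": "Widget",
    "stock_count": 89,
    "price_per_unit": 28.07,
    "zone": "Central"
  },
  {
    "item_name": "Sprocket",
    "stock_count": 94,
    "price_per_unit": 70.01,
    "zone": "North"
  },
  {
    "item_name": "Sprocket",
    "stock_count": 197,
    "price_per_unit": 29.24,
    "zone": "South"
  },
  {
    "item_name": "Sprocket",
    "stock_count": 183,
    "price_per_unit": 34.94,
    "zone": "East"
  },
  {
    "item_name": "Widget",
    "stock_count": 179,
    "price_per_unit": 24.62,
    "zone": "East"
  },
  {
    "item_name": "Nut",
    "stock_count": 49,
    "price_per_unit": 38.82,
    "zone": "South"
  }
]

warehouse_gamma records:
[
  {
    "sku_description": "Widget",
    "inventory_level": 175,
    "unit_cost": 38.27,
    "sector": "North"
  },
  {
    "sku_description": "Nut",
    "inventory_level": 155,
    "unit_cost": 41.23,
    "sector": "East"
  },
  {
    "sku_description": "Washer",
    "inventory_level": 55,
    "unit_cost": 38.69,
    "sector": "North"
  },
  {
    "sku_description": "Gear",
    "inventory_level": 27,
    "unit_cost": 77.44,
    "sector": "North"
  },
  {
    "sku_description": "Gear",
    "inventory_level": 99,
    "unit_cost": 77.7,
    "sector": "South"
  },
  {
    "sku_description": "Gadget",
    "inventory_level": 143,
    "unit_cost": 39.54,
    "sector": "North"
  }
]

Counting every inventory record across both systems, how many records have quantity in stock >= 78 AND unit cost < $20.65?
0

Schema mappings:
- "stock_count" (warehouse_beta) = "inventory_level" (warehouse_gamma) = quantity
- "price_per_unit" (warehouse_beta) = "unit_cost" (warehouse_gamma) = unit cost

Records meeting both conditions in warehouse_beta: 0
Records meeting both conditions in warehouse_gamma: 0

Total: 0 + 0 = 0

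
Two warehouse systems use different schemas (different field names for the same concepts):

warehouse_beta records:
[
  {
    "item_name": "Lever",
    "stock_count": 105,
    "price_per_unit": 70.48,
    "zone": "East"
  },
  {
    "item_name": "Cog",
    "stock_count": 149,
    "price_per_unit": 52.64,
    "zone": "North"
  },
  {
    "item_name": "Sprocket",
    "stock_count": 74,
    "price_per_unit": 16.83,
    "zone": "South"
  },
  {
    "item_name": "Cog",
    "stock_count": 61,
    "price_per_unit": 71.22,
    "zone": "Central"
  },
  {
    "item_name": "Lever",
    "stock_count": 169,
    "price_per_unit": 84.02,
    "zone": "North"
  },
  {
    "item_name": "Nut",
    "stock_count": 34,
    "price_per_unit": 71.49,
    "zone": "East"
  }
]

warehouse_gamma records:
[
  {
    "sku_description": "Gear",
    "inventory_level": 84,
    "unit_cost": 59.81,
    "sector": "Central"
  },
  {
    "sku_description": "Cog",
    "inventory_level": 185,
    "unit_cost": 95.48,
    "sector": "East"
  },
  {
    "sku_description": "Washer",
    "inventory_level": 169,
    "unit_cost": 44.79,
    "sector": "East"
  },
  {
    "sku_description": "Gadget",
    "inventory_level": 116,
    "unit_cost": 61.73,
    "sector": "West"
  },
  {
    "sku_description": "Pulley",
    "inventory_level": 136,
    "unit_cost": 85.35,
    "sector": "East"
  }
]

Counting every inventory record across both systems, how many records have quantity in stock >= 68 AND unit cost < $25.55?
1

Schema mappings:
- "stock_count" (warehouse_beta) = "inventory_level" (warehouse_gamma) = quantity
- "price_per_unit" (warehouse_beta) = "unit_cost" (warehouse_gamma) = unit cost

Records meeting both conditions in warehouse_beta: 1
Records meeting both conditions in warehouse_gamma: 0

Total: 1 + 0 = 1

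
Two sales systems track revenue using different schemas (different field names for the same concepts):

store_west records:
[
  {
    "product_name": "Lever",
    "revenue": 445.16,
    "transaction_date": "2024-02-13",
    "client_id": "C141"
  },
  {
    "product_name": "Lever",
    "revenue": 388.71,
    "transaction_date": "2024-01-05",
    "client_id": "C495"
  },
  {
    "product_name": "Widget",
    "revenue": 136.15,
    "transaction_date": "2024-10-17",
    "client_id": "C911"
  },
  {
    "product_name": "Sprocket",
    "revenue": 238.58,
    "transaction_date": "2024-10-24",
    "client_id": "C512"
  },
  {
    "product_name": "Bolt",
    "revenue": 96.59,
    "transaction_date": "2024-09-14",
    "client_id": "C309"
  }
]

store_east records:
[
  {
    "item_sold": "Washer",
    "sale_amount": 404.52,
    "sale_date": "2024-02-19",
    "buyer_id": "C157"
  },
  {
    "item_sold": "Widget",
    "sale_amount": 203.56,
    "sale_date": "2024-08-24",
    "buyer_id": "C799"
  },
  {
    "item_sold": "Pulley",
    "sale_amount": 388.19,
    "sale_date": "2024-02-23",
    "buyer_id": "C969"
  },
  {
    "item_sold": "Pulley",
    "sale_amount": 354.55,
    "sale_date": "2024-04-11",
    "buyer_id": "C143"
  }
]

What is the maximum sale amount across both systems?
445.16

Reconcile: "revenue" (store_west) = "sale_amount" (store_east) = sale amount

Maximum in store_west: 445.16
Maximum in store_east: 404.52

Overall maximum: max(445.16, 404.52) = 445.16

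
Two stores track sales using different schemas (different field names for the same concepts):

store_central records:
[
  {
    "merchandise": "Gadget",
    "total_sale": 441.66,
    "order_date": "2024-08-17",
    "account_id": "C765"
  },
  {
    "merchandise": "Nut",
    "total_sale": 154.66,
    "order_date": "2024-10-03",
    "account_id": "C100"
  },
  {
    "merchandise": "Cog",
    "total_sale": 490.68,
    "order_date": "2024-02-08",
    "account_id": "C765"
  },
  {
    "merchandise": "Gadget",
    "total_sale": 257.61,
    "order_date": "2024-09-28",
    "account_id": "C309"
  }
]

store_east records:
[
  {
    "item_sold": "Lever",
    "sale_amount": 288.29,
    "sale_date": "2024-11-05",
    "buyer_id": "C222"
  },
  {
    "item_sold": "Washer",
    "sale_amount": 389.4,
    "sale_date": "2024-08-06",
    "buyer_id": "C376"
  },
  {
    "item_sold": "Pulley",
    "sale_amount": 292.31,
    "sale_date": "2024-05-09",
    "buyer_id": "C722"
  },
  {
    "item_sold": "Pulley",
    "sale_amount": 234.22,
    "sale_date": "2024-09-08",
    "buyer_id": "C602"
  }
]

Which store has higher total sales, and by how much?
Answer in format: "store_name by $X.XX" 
store_central by $140.39

Schema mapping: "total_sale" (store_central) = "sale_amount" (store_east) = sale amount

Total for store_central: 1344.61
Total for store_east: 1204.22

Difference: |1344.61 - 1204.22| = 140.39
store_central has higher sales by $140.39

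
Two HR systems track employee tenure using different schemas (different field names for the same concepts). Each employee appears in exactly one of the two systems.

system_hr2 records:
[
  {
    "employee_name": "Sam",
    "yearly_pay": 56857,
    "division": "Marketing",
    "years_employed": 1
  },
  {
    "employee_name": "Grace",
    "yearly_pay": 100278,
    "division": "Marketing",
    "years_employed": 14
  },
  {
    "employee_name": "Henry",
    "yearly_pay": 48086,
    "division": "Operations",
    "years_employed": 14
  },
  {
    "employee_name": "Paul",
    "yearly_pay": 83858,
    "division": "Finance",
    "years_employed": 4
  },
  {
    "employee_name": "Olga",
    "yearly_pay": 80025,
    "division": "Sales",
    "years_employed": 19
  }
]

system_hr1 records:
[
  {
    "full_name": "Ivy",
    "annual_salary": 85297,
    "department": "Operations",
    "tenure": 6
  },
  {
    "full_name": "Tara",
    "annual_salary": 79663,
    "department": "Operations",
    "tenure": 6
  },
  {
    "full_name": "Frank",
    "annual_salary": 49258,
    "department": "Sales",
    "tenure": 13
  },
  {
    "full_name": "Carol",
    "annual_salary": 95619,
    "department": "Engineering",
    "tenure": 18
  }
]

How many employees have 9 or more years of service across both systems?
5

Reconcile schemas: "years_employed" (system_hr2) = "tenure" (system_hr1) = years of service

From system_hr2: 3 employees with >= 9 years
From system_hr1: 2 employees with >= 9 years

Total: 3 + 2 = 5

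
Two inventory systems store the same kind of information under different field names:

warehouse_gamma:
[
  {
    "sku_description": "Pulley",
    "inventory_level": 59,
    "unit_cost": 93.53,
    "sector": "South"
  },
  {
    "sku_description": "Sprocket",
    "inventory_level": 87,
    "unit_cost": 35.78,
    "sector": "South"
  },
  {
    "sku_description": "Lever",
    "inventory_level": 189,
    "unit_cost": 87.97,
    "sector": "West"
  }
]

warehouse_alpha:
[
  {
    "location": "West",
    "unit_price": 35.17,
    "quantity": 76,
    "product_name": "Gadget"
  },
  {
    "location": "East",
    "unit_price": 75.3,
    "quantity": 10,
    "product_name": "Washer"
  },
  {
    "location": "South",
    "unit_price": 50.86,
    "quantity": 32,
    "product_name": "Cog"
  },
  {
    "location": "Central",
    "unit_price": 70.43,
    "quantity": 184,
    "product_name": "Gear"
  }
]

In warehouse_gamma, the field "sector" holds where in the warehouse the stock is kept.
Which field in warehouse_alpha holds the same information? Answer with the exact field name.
location

In warehouse_gamma, "sector" holds where in the warehouse the stock is kept.
The fields in warehouse_alpha are: "location", "unit_price", "quantity", "product_name".
"location" is the match: the name refers to the same concept and its values are area labels (e.g. 'Central', 'East').
The other fields ("unit_price", "quantity", "product_name") hold different kinds of data.

So "sector" in warehouse_gamma corresponds to "location" in warehouse_alpha.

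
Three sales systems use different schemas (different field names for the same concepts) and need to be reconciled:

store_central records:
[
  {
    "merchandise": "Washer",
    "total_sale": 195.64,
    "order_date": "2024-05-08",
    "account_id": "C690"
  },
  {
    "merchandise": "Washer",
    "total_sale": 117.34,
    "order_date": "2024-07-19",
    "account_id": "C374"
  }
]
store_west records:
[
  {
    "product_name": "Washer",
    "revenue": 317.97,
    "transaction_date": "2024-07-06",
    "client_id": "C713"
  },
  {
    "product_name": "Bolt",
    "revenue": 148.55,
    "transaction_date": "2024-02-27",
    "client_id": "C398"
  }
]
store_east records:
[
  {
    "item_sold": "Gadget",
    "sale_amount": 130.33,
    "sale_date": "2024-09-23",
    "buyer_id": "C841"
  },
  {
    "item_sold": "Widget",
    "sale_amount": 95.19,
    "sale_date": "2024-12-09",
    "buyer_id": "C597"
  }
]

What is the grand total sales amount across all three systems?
1005.02

Schema reconciliation - all amount fields map to sale amount:

store_central (total_sale): 312.98
store_west (revenue): 466.52
store_east (sale_amount): 225.52

Grand total: 1005.02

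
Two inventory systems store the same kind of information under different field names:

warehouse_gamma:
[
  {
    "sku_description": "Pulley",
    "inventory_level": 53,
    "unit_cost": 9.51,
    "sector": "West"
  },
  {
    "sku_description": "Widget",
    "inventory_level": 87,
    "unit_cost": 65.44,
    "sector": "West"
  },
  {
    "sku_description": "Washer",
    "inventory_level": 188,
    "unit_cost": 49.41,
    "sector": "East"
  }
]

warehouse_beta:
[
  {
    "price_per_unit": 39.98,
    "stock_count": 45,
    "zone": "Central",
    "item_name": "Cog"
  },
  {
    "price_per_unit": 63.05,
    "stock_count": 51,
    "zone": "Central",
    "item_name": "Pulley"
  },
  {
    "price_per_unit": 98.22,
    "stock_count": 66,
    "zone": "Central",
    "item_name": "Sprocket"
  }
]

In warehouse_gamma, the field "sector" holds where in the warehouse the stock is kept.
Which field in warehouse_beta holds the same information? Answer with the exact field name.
zone

In warehouse_gamma, "sector" holds where in the warehouse the stock is kept.
The fields in warehouse_beta are: "price_per_unit", "stock_count", "zone", "item_name".
"zone" is the match: the name refers to the same concept and its values are area labels (e.g. 'Central').
The other fields ("price_per_unit", "stock_count", "item_name") hold different kinds of data.

So "sector" in warehouse_gamma corresponds to "zone" in warehouse_beta.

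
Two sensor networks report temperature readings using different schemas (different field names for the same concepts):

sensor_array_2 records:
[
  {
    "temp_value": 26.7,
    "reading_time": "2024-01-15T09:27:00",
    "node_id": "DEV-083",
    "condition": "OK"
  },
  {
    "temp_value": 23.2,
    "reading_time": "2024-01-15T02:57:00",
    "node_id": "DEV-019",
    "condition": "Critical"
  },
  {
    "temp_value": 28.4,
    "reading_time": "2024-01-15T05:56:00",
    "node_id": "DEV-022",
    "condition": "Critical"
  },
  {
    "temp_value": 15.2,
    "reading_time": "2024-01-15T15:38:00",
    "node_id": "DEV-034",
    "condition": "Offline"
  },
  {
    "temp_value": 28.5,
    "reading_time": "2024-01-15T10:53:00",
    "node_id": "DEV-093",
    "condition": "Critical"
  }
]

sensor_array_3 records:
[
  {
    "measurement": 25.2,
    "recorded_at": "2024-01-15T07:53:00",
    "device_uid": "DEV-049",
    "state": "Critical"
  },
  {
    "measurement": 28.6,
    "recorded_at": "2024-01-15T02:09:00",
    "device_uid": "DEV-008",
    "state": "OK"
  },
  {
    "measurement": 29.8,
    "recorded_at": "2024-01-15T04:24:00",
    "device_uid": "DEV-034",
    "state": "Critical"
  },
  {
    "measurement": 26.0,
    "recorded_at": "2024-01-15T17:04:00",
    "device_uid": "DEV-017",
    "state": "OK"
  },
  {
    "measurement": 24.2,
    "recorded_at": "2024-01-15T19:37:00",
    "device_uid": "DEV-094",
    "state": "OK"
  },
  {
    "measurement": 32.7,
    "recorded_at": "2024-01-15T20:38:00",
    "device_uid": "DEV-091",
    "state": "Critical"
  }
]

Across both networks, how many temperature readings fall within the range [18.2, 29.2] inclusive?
8

Schema mapping: "temp_value" (sensor_array_2) = "measurement" (sensor_array_3) = temperature

Readings in [18.2, 29.2] from sensor_array_2: 4
Readings in [18.2, 29.2] from sensor_array_3: 4

Total count: 4 + 4 = 8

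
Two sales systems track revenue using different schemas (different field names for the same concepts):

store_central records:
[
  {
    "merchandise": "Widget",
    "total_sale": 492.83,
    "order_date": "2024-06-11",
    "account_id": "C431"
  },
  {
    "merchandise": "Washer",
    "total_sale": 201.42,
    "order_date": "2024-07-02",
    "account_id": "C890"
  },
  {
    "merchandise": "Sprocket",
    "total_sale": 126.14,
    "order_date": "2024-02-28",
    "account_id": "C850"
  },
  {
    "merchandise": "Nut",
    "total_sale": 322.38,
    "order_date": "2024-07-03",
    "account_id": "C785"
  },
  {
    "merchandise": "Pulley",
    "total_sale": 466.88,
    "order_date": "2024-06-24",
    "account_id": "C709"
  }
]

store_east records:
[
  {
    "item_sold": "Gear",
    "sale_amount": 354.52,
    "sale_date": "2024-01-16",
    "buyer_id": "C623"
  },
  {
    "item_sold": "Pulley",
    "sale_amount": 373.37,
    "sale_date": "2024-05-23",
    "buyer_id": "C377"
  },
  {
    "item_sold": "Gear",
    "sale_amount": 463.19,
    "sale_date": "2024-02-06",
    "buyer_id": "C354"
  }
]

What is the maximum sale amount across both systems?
492.83

Reconcile: "total_sale" (store_central) = "sale_amount" (store_east) = sale amount

Maximum in store_central: 492.83
Maximum in store_east: 463.19

Overall maximum: max(492.83, 463.19) = 492.83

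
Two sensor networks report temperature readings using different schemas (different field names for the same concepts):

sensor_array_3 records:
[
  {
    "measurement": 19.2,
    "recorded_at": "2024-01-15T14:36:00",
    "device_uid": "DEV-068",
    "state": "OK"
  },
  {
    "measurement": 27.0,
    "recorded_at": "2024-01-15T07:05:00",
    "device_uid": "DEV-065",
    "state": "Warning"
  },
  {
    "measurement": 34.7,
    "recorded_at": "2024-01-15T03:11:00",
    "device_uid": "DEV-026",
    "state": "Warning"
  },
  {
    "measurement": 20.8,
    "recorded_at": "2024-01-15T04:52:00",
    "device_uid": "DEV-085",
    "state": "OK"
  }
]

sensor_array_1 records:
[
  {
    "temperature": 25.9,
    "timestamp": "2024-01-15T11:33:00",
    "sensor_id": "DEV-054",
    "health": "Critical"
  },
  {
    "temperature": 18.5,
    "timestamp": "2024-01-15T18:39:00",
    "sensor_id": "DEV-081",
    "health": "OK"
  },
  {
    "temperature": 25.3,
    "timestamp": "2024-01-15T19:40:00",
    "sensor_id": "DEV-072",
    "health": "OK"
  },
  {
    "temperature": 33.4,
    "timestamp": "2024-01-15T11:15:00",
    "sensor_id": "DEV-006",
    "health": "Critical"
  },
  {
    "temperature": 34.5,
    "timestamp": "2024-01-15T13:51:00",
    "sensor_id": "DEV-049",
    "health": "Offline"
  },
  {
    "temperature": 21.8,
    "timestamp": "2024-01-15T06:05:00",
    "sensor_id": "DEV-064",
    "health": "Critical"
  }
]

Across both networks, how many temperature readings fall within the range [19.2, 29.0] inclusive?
6

Schema mapping: "measurement" (sensor_array_3) = "temperature" (sensor_array_1) = temperature

Readings in [19.2, 29.0] from sensor_array_3: 3
Readings in [19.2, 29.0] from sensor_array_1: 3

Total count: 3 + 3 = 6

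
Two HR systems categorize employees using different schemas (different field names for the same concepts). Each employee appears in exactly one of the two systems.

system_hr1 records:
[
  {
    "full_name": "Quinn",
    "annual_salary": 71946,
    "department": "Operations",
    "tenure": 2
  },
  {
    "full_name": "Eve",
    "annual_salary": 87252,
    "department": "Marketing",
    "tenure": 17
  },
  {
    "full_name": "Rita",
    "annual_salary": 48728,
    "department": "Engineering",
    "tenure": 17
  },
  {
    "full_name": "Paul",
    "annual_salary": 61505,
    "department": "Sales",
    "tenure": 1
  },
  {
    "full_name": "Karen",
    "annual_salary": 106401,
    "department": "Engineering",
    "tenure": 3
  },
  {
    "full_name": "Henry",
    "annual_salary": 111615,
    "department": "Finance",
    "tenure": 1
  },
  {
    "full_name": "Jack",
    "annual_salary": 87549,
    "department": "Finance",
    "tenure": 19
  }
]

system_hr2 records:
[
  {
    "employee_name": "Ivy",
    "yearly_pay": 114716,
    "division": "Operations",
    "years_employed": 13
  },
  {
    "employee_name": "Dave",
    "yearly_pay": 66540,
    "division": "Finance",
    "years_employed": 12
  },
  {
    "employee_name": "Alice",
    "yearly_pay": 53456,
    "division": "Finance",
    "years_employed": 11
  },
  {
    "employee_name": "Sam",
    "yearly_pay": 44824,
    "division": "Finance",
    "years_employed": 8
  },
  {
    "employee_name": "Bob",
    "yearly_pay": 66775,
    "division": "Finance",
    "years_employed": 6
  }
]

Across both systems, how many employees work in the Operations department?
2

Schema mapping: "department" (system_hr1) = "division" (system_hr2) = department

Operations employees in system_hr1: 1
Operations employees in system_hr2: 1

Total in Operations: 1 + 1 = 2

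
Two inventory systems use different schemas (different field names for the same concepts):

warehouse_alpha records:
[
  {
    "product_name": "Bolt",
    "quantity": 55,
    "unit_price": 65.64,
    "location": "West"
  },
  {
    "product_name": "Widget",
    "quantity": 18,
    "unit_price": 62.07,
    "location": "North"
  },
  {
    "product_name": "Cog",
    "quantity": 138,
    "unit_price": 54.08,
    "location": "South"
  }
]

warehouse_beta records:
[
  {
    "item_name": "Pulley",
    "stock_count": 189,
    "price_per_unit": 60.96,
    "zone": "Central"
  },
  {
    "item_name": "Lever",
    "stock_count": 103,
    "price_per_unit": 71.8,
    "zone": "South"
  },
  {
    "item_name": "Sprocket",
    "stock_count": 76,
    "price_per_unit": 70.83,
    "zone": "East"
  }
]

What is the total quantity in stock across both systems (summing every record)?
579

To reconcile these schemas, identify the field holding the quantity in stock in each system:
1. In warehouse_alpha it is "quantity"
2. In warehouse_beta it is "stock_count"

From warehouse_alpha: 55 + 18 + 138 = 211
From warehouse_beta: 189 + 103 + 76 = 368

Total: 211 + 368 = 579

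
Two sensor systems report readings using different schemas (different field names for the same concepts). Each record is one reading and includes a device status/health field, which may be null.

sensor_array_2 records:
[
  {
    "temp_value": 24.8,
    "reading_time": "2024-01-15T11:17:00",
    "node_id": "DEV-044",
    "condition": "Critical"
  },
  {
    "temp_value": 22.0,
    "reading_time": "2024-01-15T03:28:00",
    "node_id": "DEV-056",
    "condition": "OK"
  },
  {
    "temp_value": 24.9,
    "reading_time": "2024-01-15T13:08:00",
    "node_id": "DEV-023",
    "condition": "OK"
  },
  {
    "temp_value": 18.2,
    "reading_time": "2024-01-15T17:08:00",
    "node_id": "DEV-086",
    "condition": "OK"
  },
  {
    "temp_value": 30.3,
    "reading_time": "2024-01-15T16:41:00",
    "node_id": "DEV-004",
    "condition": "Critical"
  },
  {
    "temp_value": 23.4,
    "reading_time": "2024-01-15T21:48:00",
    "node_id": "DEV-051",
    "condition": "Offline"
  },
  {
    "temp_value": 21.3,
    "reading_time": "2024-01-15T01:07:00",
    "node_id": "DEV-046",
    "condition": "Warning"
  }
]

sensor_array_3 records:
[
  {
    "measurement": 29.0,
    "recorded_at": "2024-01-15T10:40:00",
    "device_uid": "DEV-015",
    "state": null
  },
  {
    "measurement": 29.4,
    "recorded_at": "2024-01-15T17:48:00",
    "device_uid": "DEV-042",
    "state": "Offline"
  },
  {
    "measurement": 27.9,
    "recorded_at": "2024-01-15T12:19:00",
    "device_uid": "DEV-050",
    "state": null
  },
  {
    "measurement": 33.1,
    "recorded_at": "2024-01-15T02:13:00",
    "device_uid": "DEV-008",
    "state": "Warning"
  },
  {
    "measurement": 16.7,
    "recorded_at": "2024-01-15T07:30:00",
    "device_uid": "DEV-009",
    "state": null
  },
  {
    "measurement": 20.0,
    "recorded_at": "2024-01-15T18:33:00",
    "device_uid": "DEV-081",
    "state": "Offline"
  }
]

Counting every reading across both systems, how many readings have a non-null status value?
10

Schema mapping: "condition" (sensor_array_2) = "state" (sensor_array_3) = status

Non-null in sensor_array_2: 7
Non-null in sensor_array_3: 3

Total non-null: 7 + 3 = 10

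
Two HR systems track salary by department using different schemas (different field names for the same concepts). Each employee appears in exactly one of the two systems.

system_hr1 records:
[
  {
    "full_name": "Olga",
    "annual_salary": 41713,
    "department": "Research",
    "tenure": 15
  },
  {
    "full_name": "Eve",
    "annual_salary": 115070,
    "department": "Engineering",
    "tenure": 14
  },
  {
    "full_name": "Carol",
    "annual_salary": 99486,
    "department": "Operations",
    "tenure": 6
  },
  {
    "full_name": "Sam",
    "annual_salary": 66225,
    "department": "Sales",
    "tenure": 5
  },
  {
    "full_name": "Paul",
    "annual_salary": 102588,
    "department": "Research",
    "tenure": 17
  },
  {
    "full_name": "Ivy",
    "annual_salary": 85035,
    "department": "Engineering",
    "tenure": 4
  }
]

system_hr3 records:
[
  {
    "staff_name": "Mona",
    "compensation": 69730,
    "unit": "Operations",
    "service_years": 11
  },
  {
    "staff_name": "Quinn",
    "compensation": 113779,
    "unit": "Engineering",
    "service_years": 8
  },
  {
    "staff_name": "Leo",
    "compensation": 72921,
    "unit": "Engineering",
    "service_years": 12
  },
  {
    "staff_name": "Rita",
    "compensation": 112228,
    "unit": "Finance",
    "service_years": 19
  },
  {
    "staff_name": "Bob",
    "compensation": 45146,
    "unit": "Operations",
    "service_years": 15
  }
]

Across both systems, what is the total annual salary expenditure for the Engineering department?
386805

Schema mappings:
- "department" (system_hr1) = "unit" (system_hr3) = department
- "annual_salary" (system_hr1) = "compensation" (system_hr3) = salary

Engineering salaries from system_hr1: 200105
Engineering salaries from system_hr3: 186700

Total: 200105 + 186700 = 386805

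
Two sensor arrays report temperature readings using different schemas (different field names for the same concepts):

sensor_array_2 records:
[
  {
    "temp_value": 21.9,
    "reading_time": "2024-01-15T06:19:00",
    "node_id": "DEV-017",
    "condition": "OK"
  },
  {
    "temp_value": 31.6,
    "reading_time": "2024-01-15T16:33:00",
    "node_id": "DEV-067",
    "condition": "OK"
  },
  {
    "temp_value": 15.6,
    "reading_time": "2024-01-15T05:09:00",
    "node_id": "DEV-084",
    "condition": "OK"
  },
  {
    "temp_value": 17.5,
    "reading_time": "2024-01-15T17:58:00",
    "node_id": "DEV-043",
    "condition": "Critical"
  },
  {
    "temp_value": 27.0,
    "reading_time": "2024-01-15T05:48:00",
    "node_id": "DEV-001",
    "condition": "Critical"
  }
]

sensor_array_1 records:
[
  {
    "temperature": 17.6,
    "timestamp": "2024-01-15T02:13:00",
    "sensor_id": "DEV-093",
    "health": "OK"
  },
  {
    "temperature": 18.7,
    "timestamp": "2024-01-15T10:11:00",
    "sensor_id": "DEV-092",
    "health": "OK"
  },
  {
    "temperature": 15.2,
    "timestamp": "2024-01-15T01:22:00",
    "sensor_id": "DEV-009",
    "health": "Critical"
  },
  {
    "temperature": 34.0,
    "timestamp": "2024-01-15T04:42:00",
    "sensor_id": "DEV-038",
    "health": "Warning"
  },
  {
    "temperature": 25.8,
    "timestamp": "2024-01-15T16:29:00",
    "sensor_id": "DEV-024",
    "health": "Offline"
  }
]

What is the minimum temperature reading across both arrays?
15.2

Schema mapping: "temp_value" (sensor_array_2) = "temperature" (sensor_array_1) = temperature reading

Minimum in sensor_array_2: 15.6
Minimum in sensor_array_1: 15.2

Overall minimum: min(15.6, 15.2) = 15.2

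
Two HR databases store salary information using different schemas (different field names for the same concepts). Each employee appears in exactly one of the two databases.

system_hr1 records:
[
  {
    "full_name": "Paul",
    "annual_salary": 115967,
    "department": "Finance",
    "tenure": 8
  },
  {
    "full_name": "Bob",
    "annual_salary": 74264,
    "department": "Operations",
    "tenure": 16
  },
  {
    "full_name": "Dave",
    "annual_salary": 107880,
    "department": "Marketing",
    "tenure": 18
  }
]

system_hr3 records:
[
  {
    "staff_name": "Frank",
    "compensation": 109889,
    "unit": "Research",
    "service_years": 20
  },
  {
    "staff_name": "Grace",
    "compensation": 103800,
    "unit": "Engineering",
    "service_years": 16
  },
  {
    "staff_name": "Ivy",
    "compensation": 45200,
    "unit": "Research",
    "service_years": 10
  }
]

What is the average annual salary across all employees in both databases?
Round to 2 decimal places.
92833.33

Schema mapping: "annual_salary" (system_hr1) = "compensation" (system_hr3) = annual salary

All salaries: [115967, 74264, 107880, 109889, 103800, 45200]
Sum: 557000
Count: 6
Average: 557000 / 6 = 92833.33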